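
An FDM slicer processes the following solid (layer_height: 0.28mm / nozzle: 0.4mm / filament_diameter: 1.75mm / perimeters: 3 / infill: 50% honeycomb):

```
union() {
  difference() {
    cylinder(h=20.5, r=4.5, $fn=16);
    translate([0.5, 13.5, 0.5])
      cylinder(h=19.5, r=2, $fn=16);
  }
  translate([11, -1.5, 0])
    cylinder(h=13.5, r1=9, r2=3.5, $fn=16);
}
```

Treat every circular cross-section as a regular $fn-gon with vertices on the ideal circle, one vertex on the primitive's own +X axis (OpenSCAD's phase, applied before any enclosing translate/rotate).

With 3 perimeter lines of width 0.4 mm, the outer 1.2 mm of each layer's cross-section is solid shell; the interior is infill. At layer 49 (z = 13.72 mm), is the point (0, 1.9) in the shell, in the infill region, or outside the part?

At z = 13.72 mm: the r=4.5 cylinder gives a regular 16-gon of circumradius 4.5 (constant along its height); the r=2 cylinder at (0.5, 13.5) contributes a regular 16-gon of circumradius 2; Subtracting the remaining from the first: starting from the r=4.5 cylinder, the r=2 cylinder at (0.5, 13.5) misses the remaining region (no effect) — 1 connected region; the cone at (11, -1.5) is not intersected at this z (z outside [0, 13.5]); Merging all regions: only the result so far is present, so the union is just that shape — 1 connected region. Overall, the cross-section is a single solid region. The nearest boundary edge runs (-1.72, 4.16)→(0.00, 4.50); distance from the point to it = 2.55 mm. The point is inside the cross-section and 2.55 mm from the nearest boundary — more than the 1.2 mm shell width (3 × 0.4), so it's in the infill interior.

infill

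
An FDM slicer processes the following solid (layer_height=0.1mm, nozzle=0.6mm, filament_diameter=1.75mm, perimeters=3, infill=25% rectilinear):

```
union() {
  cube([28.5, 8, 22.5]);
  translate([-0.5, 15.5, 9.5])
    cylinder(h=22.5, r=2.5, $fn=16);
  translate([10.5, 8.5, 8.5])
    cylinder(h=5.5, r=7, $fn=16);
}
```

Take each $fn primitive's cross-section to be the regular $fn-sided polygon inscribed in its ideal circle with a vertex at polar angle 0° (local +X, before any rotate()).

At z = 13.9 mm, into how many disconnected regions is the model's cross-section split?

At z = 13.9 mm: the cube (footprint 28.5×8) is included at this height; the r=2.5 cylinder at (-0.5, 15.5) contributes a regular 16-gon of circumradius 2.5; the cylinder at (10.5, 8.5): section is a regular 16-gon, circumradius r=7; Taking the union: the regions partially overlap (shared area 68.06 mm²), so overlapping operands fuse into one piece — 2 connected regions. The result has 2 disconnected regions.

2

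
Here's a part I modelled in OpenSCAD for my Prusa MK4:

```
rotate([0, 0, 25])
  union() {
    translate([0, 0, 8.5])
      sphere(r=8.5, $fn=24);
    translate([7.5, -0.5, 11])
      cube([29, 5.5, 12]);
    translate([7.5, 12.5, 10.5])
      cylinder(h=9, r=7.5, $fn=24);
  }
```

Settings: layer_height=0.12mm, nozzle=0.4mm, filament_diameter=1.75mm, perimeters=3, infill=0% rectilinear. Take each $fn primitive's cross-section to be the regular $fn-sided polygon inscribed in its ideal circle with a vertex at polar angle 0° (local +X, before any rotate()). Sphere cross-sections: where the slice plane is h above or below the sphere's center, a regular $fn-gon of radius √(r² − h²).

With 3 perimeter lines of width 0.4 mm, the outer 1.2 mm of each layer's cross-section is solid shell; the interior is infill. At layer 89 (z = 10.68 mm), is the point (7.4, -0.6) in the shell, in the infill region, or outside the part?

At z = 10.68 mm: the r=8.5 sphere slices to a regular 24-gon of circumradius 8.216 (√(r²−h²) with h=2.18 from center); the cube at (7.5, -0.5) is absent (z outside [11, 23]); the r=7.5 cylinder at (7.5, 12.5) gives a regular 24-gon of circumradius 7.5 (constant along its height); Merging all regions: the regions partially overlap (shared area 3.97 mm²), so overlapping operands fuse into one piece — 1 connected region; (whole slice rotated 25° about Z — lengths, areas and connectivity unchanged). Overall, the cross-section is a single solid region. Undo the 25° rotation: the query point maps to (6.453, -3.671) in the un-rotated model frame. The nearest boundary edge runs (7.94, -2.13)→(7.11, -4.11); distance from the point to it = 0.78 mm. The point is inside the cross-section, 0.78 mm from the nearest boundary — within the 1.2 mm shell band (3 × 0.4).

shell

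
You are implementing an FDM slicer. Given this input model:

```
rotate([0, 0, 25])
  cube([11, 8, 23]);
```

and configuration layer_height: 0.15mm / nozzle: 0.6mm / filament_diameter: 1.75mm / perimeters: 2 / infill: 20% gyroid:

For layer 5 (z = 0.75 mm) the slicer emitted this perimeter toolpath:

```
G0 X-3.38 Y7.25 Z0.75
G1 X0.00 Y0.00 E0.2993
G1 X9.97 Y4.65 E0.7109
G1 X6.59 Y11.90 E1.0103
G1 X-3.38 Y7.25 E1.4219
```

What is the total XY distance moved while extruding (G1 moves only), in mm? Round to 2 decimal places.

38.00 mm

Sum the Euclidean lengths of each G1 segment: total = 38.00 mm.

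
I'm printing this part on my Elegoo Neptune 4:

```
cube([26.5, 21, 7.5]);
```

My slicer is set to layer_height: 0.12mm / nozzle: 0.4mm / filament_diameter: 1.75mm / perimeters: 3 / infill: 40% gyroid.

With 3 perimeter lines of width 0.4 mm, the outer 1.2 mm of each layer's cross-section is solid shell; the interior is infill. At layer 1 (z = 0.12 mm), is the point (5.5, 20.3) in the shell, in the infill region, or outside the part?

At z = 0.12 mm: the 26.5×21 cube contributes its full rectangle. Overall, the cross-section is a single solid region. The nearest boundary edge runs (26.50, 21.00)→(0.00, 21.00); distance from the point to it = 0.70 mm. The point is inside the cross-section, 0.70 mm from the nearest boundary — within the 1.2 mm shell band (3 × 0.4).

shell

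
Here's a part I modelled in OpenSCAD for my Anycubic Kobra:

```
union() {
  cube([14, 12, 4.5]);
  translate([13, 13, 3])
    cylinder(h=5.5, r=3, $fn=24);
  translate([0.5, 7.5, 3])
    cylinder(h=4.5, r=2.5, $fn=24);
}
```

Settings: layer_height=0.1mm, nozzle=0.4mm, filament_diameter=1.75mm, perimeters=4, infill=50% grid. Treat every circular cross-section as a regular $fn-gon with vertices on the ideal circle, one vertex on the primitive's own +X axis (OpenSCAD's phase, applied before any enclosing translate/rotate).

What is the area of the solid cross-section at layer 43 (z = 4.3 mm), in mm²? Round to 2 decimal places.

At z = 4.3 mm: the cube is present — its section is the full 14×12 rectangle (area 168.00 mm²); the r=3 cylinder at (13, 13) contributes a regular 24-gon of circumradius 3 (area = (24/2)·3.000²·sin(360°/24) = 27.95 mm²); the r=2.5 cylinder at (0.5, 7.5) gives a regular 24-gon of circumradius 2.5 (constant along its height) (area = (24/2)·2.500²·sin(360°/24) = 19.41 mm²); Taking the union: the regions partially overlap — summed areas 215.36 mm² minus the doubly-counted overlap 18.16 mm² gives 197.20 mm² — area = 197.20 mm². Overall, the cross-section is a single solid region. Net area = 197.20 mm².

197.20 mm²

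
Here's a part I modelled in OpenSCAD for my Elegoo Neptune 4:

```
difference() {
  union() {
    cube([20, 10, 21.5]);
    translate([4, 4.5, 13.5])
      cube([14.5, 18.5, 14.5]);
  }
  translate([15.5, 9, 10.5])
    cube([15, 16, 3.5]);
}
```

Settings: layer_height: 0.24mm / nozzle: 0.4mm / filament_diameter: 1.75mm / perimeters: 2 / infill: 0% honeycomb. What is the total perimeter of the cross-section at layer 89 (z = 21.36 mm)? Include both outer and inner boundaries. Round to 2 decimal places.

At z = 21.36 mm: the 20×10 cube contributes its full rectangle (perimeter 60.00 mm); the cube at (4, 4.5) is present — its section is the full 14.5×18.5 rectangle (perimeter 66.00 mm); Combining (union): the regions partially overlap (shared area 79.75 mm²), so the edge portions inside another operand are dropped and the merged outline is re-measured after clipping — boundary = 86.00 mm; the cube at (15.5, 9) does not reach this height (z outside [10.5, 14]); Subtracting the remaining from the first: none of the subtracted shapes is present at this height, so that combined region is unchanged — boundary = 86.00 mm. Overall, the cross-section is a single solid region. Total boundary length (outer) = 86.00 mm.

86.00 mm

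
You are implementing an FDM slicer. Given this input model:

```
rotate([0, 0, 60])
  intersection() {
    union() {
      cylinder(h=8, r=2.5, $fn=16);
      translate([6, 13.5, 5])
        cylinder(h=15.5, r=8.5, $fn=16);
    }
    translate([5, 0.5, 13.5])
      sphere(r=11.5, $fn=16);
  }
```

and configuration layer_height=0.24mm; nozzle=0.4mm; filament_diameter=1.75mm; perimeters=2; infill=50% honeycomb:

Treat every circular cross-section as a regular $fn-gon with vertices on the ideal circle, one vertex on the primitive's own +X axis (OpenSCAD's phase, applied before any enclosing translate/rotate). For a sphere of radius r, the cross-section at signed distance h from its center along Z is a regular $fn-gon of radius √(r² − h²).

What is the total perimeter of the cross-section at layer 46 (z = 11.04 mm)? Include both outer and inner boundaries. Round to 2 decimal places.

At z = 11.04 mm: the cylinder is not intersected at this z (z outside [0, 8]); the r=8.5 cylinder at (6, 13.5) contributes a regular 16-gon of circumradius 8.5 (perimeter = 2·16·8.500·sin(180°/16) = 53.06 mm); Combining (union): only the r=8.5 cylinder at (6, 13.5) is present, so the union is just that shape — boundary = 53.06 mm; the r=11.5 sphere at (5, 0.5) contributes a regular 16-gon of circumradius √(11.5²−2.46²) = 11.234 (perimeter = 2·16·11.234·sin(180°/16) = 70.13 mm); After intersecting: the r=11.5 sphere at (5, 0.5) partially overlaps the result so far; clipping to the common part keeps 63.50 mm² — boundary = 32.38 mm; (whole slice rotated 60° about Z — lengths, areas and connectivity unchanged). Overall, the cross-section is a single solid region. Total boundary length (outer) = 32.38 mm.

32.38 mm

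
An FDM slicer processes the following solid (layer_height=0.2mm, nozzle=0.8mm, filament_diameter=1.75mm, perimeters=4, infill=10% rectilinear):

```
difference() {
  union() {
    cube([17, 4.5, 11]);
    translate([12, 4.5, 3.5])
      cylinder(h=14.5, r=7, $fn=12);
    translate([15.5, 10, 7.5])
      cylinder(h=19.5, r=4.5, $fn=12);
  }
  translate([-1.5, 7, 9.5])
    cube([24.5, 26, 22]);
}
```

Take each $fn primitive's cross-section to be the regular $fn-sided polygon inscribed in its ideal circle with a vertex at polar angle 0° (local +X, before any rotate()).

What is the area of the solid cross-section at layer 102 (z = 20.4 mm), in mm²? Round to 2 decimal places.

6.20 mm²

At z = 20.4 mm: the cube is not intersected at this z (z outside [0, 11]); the cylinder at (12, 4.5) is absent (z outside [3.5, 18]); the cylinder at (15.5, 10): section is a regular 12-gon, circumradius r=4.5 (area = (12/2)·4.500²·sin(360°/12) = 60.75 mm²); Taking the union: only the r=4.5 cylinder at (15.5, 10) is present, so the union is just that shape — area = 60.75 mm²; the 24.5×26 cube at (-1.5, 7) contributes its full rectangle (area 637.00 mm²); Taking the first minus the rest: starting from that combined region (60.75 mm²), the 24.5×26 cube at (-1.5, 7) partially overlaps it — only the 54.55 mm² overlap (of its 637.00 mm²) is removed, clipping the outline — area = 6.20 mm². Overall, the cross-section is a single solid region. Net area = 6.20 mm².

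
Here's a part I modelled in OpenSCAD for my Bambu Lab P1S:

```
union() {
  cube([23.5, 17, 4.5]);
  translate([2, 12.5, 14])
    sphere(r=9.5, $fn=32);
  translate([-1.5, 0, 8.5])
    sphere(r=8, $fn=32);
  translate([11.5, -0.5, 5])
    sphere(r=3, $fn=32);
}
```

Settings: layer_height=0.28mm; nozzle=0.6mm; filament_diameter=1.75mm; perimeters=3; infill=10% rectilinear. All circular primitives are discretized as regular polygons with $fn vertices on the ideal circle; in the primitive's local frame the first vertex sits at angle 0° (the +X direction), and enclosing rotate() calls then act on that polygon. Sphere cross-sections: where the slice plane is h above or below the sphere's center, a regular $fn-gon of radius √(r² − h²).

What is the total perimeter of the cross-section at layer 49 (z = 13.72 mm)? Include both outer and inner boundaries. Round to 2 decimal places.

At z = 13.72 mm: the cube does not reach this height (z outside [0, 4.5]); the r=9.5 sphere at (2, 12.5) slices to a regular 32-gon of circumradius 9.496 (√(r²−h²) with h=0.28 from center) (perimeter = 2·32·9.496·sin(180°/32) = 59.57 mm); the r=8 sphere at (-1.5, 0) contributes a regular 32-gon of circumradius √(8²−5.22²) = 6.062 (perimeter = 2·32·6.062·sin(180°/32) = 38.03 mm); the sphere at (11.5, -0.5) does not reach this height (|z−center|=8.720 > r=3); Combining (union): the regions partially overlap (shared area 14.10 mm²), so the edge portions inside another operand are dropped and the merged outline is re-measured after clipping — boundary = 80.12 mm. Overall, the cross-section is a single solid region. Total boundary length (outer) = 80.12 mm.

80.12 mm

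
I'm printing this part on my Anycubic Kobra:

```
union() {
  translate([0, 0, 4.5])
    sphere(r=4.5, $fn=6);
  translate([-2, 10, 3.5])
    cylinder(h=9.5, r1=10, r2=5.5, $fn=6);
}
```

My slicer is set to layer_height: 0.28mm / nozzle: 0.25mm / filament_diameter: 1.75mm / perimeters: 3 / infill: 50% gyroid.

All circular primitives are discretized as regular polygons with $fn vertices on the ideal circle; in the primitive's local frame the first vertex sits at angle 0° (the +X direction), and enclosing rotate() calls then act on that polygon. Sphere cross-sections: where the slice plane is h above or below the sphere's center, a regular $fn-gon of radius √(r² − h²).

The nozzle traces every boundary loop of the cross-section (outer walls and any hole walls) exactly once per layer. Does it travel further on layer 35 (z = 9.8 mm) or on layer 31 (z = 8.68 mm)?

layer 31 (z = 8.68 mm)

Layer 35 (z = 9.8): the sphere is absent (|z−center|=5.300 > r=4.5); the cone at (-2, 10) (r1=10→r2=5.5) has section circumradius 7.016 here — a regular 6-gon (perimeter = 2·6·7.016·sin(180°/6) = 42.09 mm); Taking the union: only the cone at (-2, 10) is present, so the union is just that shape — boundary = 42.09 mm. So its perimeter = 42.09 mm. Layer 31 (z = 8.68): the sphere: section is a regular 6-gon, circumradius = √(r²−h²) = √(4.5²−4.18²) = 1.667 (perimeter = 2·6·1.667·sin(180°/6) = 10.00 mm); the cone at (-2, 10): at t=0.545 of its height the radius interpolates to r₁+(r₂−r₁)t = 7.546, giving a regular 6-gon of that circumradius (perimeter = 2·6·7.546·sin(180°/6) = 45.28 mm); Merging all regions: the 2 present regions are separate (no shared area or edge), so areas and boundary lengths simply add and each stays a separate island — boundary = 55.28 mm. So its perimeter = 55.28 mm. Layer 31 is larger (55.28 vs 42.09 mm).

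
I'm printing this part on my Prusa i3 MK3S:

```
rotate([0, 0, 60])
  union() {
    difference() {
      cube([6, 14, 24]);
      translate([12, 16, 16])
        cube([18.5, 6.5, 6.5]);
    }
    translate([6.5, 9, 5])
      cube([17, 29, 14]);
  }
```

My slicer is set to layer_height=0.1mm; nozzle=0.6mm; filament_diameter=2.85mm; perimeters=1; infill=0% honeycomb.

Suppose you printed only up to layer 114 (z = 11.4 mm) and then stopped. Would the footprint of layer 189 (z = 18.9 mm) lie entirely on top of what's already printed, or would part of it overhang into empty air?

entirely on top

Compare the two slices. At z = 11.4: the cube (footprint 6×14) is included at this height (area 84.00 mm²); the cube at (12, 16) does not reach this height (z outside [16, 22.5]); Taking the first minus the rest: none of the subtracted shapes is present at this height, so the 6×14 cube is unchanged — area = 84.00 mm²; the cube at (6.5, 9) (footprint 17×29) is included at this height (area 493.00 mm²); Combining (union): the 2 present regions are separate (no shared area or edge), so areas and boundary lengths simply add and each stays a separate island — area = 577.00 mm²; (rotated 60° about Z; rotation is an isometry so areas/perimeters/island counts are preserved). At z = 18.9: the cube is present — its section is the full 6×14 rectangle (area 84.00 mm²); the cube at (12, 16) (footprint 18.5×6.5) is included at this height (area 120.25 mm²); Taking the first minus the rest: starting from the 6×14 cube (84.00 mm²), the 18.5×6.5 cube at (12, 16) misses the remaining region (no effect) — area = 84.00 mm²; the cube at (6.5, 9) (footprint 17×29) is included at this height (area 493.00 mm²); Merging all regions: the 2 present regions are separate (no shared area or edge), so areas and boundary lengths simply add and each stays a separate island — area = 577.00 mm²; (whole slice rotated 60° about Z — lengths, areas and connectivity unchanged). Checking containment: the cross-section at z = 18.9 is a subset of the cross-section at z = 11.4.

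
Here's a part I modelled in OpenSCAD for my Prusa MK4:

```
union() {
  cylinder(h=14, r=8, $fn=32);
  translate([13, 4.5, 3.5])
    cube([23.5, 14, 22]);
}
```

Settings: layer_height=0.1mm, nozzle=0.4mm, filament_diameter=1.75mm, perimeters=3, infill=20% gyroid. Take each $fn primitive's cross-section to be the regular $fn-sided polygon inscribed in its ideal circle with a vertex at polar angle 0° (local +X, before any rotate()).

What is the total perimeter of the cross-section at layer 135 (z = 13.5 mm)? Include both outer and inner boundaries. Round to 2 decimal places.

125.18 mm

At z = 13.5 mm: the r=8 cylinder contributes a regular 32-gon of circumradius 8 (perimeter = 2·32·8.000·sin(180°/32) = 50.18 mm); the 23.5×14 cube at (13, 4.5) contributes its full rectangle (perimeter 75.00 mm); Combining (union): the 2 present regions are separate (no shared area or edge), so areas and boundary lengths simply add and each stays a separate island — boundary = 125.18 mm. Overall, the cross-section has 2 separate islands. Total boundary length (outer) = 125.18 mm.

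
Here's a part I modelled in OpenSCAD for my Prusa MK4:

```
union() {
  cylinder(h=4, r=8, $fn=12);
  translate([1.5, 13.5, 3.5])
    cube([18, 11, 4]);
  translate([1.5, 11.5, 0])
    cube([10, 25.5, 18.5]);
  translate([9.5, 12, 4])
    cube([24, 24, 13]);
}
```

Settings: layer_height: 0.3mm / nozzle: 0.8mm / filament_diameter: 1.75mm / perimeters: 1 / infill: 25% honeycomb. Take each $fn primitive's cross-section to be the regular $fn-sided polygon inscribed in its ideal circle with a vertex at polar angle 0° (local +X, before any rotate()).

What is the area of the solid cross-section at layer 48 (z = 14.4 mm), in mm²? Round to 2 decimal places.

At z = 14.4 mm: the cylinder is not intersected at this z (z outside [0, 4]); the cube at (1.5, 13.5) is not intersected at this z (z outside [3.5, 7.5]); the 10×25.5 cube at (1.5, 11.5) contributes its full rectangle (area 255.00 mm²); the cube at (9.5, 12) (footprint 24×24) is included at this height (area 576.00 mm²); Combining (union): the regions partially overlap — summed areas 831.00 mm² minus the doubly-counted overlap 48.00 mm² gives 783.00 mm² — area = 783.00 mm². Overall, the cross-section is a single solid region. Net area = 783.00 mm².

783.00 mm²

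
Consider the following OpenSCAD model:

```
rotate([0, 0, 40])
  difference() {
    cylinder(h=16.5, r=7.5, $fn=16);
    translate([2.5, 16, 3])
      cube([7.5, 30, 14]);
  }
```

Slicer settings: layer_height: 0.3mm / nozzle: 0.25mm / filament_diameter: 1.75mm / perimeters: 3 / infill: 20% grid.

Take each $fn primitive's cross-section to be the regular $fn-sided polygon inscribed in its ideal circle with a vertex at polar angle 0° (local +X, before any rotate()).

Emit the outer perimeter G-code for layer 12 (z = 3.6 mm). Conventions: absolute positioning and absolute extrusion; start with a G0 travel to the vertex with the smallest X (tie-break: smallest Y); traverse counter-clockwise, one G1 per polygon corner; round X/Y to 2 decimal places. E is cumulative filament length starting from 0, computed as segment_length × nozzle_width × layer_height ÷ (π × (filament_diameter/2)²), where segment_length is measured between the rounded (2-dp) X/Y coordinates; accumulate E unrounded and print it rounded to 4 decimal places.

G0 X-7.47 Y0.65 Z3.60
G1 X-7.15 Y-2.26 E0.0913
G1 X-5.75 Y-4.82 E0.1823
G1 X-3.46 Y-6.65 E0.2737
G1 X-0.65 Y-7.47 E0.3649
G1 X2.26 Y-7.15 E0.4562
G1 X4.82 Y-5.75 E0.5472
G1 X6.65 Y-3.46 E0.6386
G1 X7.47 Y-0.65 E0.7299
G1 X7.15 Y2.26 E0.8212
G1 X5.75 Y4.82 E0.9122
G1 X3.46 Y6.65 E1.0036
G1 X0.65 Y7.47 E1.0948
G1 X-2.26 Y7.15 E1.1861
G1 X-4.82 Y5.75 E1.2771
G1 X-6.65 Y3.46 E1.3685
G1 X-7.47 Y0.65 E1.4598

At z = 3.6 mm: the r=7.5 cylinder contributes a regular 16-gon of circumradius 7.5; the cube at (2.5, 16) (footprint 7.5×30) is included at this height; After the difference (first − rest): starting from the r=7.5 cylinder, the 7.5×30 cube at (2.5, 16) misses the remaining region (no effect) — 1 connected region; (whole slice rotated 40° about Z — lengths, areas and connectivity unchanged). The outline is a single polygon with 16 vertices. Extrusion per mm of travel: 0.25 × 0.3 / (π × 0.875²) = 0.031181. Accumulating E over each segment gives final E = 1.4598.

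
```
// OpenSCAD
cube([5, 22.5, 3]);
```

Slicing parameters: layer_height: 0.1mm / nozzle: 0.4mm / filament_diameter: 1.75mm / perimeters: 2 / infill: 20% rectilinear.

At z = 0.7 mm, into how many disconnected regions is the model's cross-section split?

1

At z = 0.7 mm: the 5×22.5 cube contributes its full rectangle. The result has 1 disconnected region.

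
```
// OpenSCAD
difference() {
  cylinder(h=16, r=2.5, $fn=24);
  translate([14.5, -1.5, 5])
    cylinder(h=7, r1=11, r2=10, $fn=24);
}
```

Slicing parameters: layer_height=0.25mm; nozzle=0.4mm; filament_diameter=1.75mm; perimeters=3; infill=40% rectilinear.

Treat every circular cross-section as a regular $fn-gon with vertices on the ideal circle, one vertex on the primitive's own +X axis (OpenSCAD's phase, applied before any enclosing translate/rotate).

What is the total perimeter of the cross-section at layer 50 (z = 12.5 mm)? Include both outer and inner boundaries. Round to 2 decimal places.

At z = 12.5 mm: the r=2.5 cylinder contributes a regular 24-gon of circumradius 2.5 (perimeter = 2·24·2.500·sin(180°/24) = 15.66 mm); the cone at (14.5, -1.5) is absent (z outside [5, 12]); Taking the first minus the rest: none of the subtracted shapes is present at this height, so the r=2.5 cylinder is unchanged — boundary = 15.66 mm. Overall, the cross-section is a single solid region. Total boundary length (outer) = 15.66 mm.

15.66 mm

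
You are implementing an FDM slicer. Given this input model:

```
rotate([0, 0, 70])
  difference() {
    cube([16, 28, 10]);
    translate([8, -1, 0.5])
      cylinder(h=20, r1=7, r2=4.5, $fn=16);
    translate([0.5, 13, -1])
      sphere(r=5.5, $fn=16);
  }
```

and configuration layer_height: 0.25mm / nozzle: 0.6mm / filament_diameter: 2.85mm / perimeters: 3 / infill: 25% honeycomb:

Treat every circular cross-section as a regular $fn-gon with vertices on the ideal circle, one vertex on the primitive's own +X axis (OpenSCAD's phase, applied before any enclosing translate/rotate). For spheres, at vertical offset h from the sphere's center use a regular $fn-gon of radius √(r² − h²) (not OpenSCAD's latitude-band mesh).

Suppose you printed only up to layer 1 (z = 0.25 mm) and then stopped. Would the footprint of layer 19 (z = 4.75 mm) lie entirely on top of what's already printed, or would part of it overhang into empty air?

part overhangs

Compare the two slices. At z = 0.25: the cube (footprint 16×28) is included at this height (area 448.00 mm²); the cone at (8, -1) is not intersected at this z (z outside [0.5, 20.5]); the r=5.5 sphere at (0.5, 13) contributes a regular 16-gon of circumradius √(5.5²−1.25²) = 5.356 (area = (16/2)·5.356²·sin(360°/16) = 87.83 mm²); Taking the first minus the rest: starting from the 16×28 cube (448.00 mm²), the r=5.5 sphere at (0.5, 13) partially overlaps it — only the 49.22 mm² overlap (of its 87.83 mm²) is removed, clipping the outline — area = 398.78 mm²; (rotated 70° about Z; rotation is an isometry so areas/perimeters/island counts are preserved). At z = 4.75: the cube is present — its section is the full 16×28 rectangle (area 448.00 mm²); the cone at (8, -1) (r1=7→r2=4.5) has section circumradius 6.469 here — a regular 16-gon (area = (16/2)·6.469²·sin(360°/16) = 128.11 mm²); the sphere at (0.5, 13) does not reach this height (|z−center|=5.750 > r=5.5); After the difference (first − rest): starting from the 16×28 cube (448.00 mm²), the cone at (8, -1) partially overlaps it — only the 51.31 mm² overlap (of its 128.11 mm²) is removed, clipping the outline — area = 396.69 mm²; (rotated 70° about Z; rotation is an isometry so areas/perimeters/island counts are preserved). Checking containment: at z = 4.75 the cross-section extends beyond the z = 0.25 cross-section by about 49.22 mm².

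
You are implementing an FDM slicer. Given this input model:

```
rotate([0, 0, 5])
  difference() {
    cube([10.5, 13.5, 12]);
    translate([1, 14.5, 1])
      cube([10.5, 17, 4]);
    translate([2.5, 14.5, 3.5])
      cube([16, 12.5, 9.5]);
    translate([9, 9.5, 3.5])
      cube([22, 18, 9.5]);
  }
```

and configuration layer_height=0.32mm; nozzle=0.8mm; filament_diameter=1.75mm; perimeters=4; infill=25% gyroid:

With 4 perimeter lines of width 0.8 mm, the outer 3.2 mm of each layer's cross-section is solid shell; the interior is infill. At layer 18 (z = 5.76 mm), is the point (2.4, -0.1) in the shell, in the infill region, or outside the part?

outside

At z = 5.76 mm: the 10.5×13.5 cube contributes its full rectangle; the cube at (1, 14.5) is absent (z outside [1, 5]); the 16×12.5 cube at (2.5, 14.5) contributes its full rectangle; the cube at (9, 9.5) (footprint 22×18) is included at this height; Taking the first minus the rest: starting from the 10.5×13.5 cube, the 16×12.5 cube at (2.5, 14.5) misses the remaining region (no effect); the 22×18 cube at (9, 9.5) partially overlaps it — only the 6.00 mm² overlap (of its 396.00 mm²) is removed, clipping the outline — 1 connected region; (whole slice rotated 5° about Z — lengths, areas and connectivity unchanged). Overall, the cross-section is a single solid region. Undo the 5° rotation: the query point maps to (2.382, -0.309) in the un-rotated model frame. The nearest boundary edge runs (10.50, 0.00)→(0.00, 0.00); distance from the point to it = 0.31 mm. The point is not inside any of the regions above, so it lies outside the cross-section (0.31 mm from the nearest boundary).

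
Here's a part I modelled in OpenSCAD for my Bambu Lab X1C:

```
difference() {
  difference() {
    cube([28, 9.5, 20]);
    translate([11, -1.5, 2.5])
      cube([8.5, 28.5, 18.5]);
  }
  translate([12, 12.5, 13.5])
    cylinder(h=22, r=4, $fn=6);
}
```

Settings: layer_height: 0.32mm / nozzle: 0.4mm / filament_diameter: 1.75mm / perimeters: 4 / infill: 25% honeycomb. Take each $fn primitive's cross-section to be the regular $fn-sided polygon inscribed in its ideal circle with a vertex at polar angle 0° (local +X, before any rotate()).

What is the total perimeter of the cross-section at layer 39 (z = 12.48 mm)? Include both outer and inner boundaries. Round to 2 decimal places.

At z = 12.48 mm: the 28×9.5 cube contributes its full rectangle (perimeter 75.00 mm); the 8.5×28.5 cube at (11, -1.5) contributes its full rectangle (perimeter 74.00 mm); Subtracting the remaining from the first: starting from the 28×9.5 cube, the 8.5×28.5 cube at (11, -1.5) partially overlaps it — only the 80.75 mm² overlap (of its 242.25 mm²) is removed, clipping the outline — boundary = 77.00 mm; the cylinder at (12, 12.5) does not reach this height (z outside [13.5, 35.5]); Taking the first minus the rest: none of the subtracted shapes is present at this height, so that combined region is unchanged — boundary = 77.00 mm. Overall, the cross-section has 2 separate islands. Total boundary length (outer) = 77.00 mm.

77.00 mm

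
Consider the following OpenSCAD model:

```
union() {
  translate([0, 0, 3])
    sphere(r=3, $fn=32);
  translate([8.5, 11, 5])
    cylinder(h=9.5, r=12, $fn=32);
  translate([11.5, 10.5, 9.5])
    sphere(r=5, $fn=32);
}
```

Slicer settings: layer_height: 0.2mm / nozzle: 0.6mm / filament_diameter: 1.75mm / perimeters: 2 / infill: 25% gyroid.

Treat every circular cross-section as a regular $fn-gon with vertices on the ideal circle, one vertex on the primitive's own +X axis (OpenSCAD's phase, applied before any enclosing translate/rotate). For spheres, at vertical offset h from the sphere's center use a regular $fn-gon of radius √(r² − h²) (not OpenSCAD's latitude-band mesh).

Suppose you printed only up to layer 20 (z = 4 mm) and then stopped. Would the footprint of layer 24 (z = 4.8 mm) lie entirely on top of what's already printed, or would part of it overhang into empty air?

Compare the two slices. At z = 4: the r=3 sphere contributes a regular 32-gon of circumradius √(3²−1²) = 2.828 (area = (32/2)·2.828²·sin(360°/32) = 24.97 mm²); the cylinder at (8.5, 11) is absent (z outside [5, 14.5]); the sphere at (11.5, 10.5) is absent (|z−center|=5.500 > r=5); Taking the union: only the r=3 sphere is present, so the union is just that shape — area = 24.97 mm². At z = 4.8: the r=3 sphere contributes a regular 32-gon of circumradius √(3²−1.8²) = 2.400 (area = (32/2)·2.400²·sin(360°/32) = 17.98 mm²); the cylinder at (8.5, 11) does not reach this height (z outside [5, 14.5]); the r=5 sphere at (11.5, 10.5) contributes a regular 32-gon of circumradius √(5²−4.7²) = 1.706 (area = (32/2)·1.706²·sin(360°/32) = 9.08 mm²); Combining (union): the 2 present regions are separate (no shared area or edge), so areas and boundary lengths simply add and each stays a separate island — area = 27.06 mm². Checking containment: at z = 4.8 the cross-section extends beyond the z = 4 cross-section by about 9.08 mm².

part overhangs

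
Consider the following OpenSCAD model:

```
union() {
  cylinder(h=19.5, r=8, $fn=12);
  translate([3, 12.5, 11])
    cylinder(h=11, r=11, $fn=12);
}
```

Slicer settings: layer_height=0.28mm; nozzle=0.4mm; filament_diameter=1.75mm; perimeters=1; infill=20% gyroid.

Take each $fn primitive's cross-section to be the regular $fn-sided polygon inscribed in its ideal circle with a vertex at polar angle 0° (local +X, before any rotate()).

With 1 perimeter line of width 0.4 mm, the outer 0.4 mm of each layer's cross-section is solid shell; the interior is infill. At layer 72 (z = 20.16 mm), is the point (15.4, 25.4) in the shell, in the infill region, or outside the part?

At z = 20.16 mm: the cylinder does not reach this height (z outside [0, 19.5]); the r=11 cylinder at (3, 12.5) gives a regular 12-gon of circumradius 11 (constant along its height); Combining (union): only the r=11 cylinder at (3, 12.5) is present, so the union is just that shape — 1 connected region. Overall, the cross-section is a single solid region. The nearest boundary edge runs (12.53, 18.00)→(8.50, 22.03); distance from the point to it = 7.26 mm. The point is not inside any of the regions above, so it lies outside the cross-section (7.26 mm from the nearest boundary).

outside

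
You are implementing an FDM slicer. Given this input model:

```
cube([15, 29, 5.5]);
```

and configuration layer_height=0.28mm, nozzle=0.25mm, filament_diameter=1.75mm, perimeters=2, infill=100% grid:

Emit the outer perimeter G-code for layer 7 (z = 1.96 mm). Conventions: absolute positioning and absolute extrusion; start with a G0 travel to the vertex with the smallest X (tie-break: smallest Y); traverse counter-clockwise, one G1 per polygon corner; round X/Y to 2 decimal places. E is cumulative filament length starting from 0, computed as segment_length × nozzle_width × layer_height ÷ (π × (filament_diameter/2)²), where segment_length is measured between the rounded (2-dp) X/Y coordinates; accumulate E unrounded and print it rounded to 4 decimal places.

At z = 1.96 mm: the cube is present — its section is the full 15×29 rectangle. The outline is a single polygon with 4 vertices. Extrusion per mm of travel: 0.25 × 0.28 / (π × 0.875²) = 0.029103. Accumulating E over each segment gives final E = 2.5610.

G0 X0.00 Y0.00 Z1.96
G1 X15.00 Y0.00 E0.4365
G1 X15.00 Y29.00 E1.2805
G1 X0.00 Y29.00 E1.7171
G1 X0.00 Y0.00 E2.5610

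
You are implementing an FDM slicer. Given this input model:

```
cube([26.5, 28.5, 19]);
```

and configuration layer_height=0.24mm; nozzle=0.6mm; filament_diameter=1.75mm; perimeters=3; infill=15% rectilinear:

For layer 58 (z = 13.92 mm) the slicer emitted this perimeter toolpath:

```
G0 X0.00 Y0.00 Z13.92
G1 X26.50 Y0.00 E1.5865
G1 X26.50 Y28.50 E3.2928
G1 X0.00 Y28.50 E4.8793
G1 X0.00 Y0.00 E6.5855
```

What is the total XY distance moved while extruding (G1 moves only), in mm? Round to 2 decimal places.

110.00 mm

Sum the Euclidean lengths of each G1 segment: total = 110.00 mm.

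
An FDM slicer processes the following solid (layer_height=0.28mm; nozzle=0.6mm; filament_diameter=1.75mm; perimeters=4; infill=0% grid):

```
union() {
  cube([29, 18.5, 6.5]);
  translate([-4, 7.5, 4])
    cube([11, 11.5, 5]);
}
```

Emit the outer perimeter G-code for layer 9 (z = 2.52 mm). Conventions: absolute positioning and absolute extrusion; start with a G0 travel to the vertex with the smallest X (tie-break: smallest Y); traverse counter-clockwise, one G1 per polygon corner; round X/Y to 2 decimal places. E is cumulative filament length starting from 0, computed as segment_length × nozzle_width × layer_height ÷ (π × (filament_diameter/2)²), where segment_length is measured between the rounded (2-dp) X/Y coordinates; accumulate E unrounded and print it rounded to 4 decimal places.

At z = 2.52 mm: the cube (footprint 29×18.5) is included at this height; the cube at (-4, 7.5) does not reach this height (z outside [4, 9]); Merging all regions: only the 29×18.5 cube is present, so the union is just that shape — 1 connected region. The outline is a single polygon with 4 vertices. Extrusion per mm of travel: 0.6 × 0.28 / (π × 0.875²) = 0.069846. Accumulating E over each segment gives final E = 6.6354.

G0 X0.00 Y0.00 Z2.52
G1 X29.00 Y0.00 E2.0255
G1 X29.00 Y18.50 E3.3177
G1 X0.00 Y18.50 E5.3432
G1 X0.00 Y0.00 E6.6354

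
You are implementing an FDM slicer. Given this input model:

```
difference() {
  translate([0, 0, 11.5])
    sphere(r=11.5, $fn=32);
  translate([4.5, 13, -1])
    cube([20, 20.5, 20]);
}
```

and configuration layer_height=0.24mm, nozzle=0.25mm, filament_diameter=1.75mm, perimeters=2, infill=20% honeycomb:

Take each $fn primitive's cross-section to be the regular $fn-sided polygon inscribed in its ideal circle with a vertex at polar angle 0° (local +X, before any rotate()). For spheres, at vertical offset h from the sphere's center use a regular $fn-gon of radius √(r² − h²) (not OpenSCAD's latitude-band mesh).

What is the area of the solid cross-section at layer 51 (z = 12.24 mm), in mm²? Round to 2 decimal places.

411.10 mm²

At z = 12.24 mm: the r=11.5 sphere contributes a regular 32-gon of circumradius √(11.5²−0.74²) = 11.476 (area = (32/2)·11.476²·sin(360°/32) = 411.10 mm²); the cube at (4.5, 13) (footprint 20×20.5) is included at this height (area 410.00 mm²); Subtracting the remaining from the first: starting from the r=11.5 sphere (411.10 mm²), the 20×20.5 cube at (4.5, 13) misses the remaining region (no effect) — area = 411.10 mm². Overall, the cross-section is a single solid region. Net area = 411.10 mm².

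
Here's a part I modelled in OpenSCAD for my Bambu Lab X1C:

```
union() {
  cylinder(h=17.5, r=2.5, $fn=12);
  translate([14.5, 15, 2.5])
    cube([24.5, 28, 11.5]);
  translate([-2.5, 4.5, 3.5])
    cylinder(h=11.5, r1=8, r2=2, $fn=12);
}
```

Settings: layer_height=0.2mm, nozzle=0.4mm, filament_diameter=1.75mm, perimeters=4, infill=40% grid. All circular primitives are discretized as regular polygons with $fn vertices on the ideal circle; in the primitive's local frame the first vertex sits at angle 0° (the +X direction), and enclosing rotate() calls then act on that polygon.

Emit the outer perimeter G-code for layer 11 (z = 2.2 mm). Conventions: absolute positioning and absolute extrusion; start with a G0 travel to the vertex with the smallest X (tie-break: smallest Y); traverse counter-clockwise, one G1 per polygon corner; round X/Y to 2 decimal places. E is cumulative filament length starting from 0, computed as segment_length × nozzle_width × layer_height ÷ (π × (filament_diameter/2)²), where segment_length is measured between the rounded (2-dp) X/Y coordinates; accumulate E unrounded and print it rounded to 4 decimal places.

At z = 2.2 mm: the cylinder: section is a regular 12-gon, circumradius r=2.5; the cube at (14.5, 15) does not reach this height (z outside [2.5, 14]); the cone at (-2.5, 4.5) is absent (z outside [3.5, 15]); Taking the union: only the r=2.5 cylinder is present, so the union is just that shape — 1 connected region. The outline is a single polygon with 12 vertices. Extrusion per mm of travel: 0.4 × 0.2 / (π × 0.875²) = 0.033260. Accumulating E over each segment gives final E = 0.5171.

G0 X-2.50 Y0.00 Z2.20
G1 X-2.17 Y-1.25 E0.0430
G1 X-1.25 Y-2.17 E0.0863
G1 X0.00 Y-2.50 E0.1293
G1 X1.25 Y-2.17 E0.1723
G1 X2.17 Y-1.25 E0.2155
G1 X2.50 Y0.00 E0.2585
G1 X2.17 Y1.25 E0.3015
G1 X1.25 Y2.17 E0.3448
G1 X0.00 Y2.50 E0.3878
G1 X-1.25 Y2.17 E0.4308
G1 X-2.17 Y1.25 E0.4741
G1 X-2.50 Y0.00 E0.5171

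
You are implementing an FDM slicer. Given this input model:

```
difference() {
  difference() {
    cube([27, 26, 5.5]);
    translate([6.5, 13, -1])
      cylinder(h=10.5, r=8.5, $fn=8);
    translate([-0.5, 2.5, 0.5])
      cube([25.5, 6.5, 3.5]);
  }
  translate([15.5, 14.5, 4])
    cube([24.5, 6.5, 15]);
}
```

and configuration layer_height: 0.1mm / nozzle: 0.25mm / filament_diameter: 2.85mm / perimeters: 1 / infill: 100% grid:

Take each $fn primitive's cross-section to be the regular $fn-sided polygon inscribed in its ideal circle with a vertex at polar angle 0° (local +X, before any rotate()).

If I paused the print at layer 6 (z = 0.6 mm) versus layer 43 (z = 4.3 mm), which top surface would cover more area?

layer 43 (z = 4.3 mm)

Layer 6 (z = 0.6): the cube (footprint 27×26) is included at this height (area 702.00 mm²); the cylinder at (6.5, 13): section is a regular 8-gon, circumradius r=8.5 (area = (8/2)·8.500²·sin(360°/8) = 204.35 mm²); the 25.5×6.5 cube at (-0.5, 2.5) contributes its full rectangle (area 165.75 mm²); After the difference (first − rest): starting from the 27×26 cube (702.00 mm²), the r=8.5 cylinder at (6.5, 13) partially overlaps it — only the 194.70 mm² overlap (of its 204.35 mm²) is removed, clipping the outline; the 25.5×6.5 cube at (-0.5, 2.5) partially overlaps it — only the 121.84 mm² overlap (of its 165.75 mm²) is removed, clipping the outline — area = 385.47 mm²; the cube at (15.5, 14.5) is absent (z outside [4, 19]); After the difference (first − rest): none of the subtracted shapes is present at this height, so the result so far is unchanged — area = 385.47 mm². So its area = 385.47 mm². Layer 43 (z = 4.3): the cube (footprint 27×26) is included at this height (area 702.00 mm²); the r=8.5 cylinder at (6.5, 13) gives a regular 8-gon of circumradius 8.5 (constant along its height) (area = (8/2)·8.500²·sin(360°/8) = 204.35 mm²); the cube at (-0.5, 2.5) is absent (z outside [0.5, 4]); After the difference (first − rest): starting from the 27×26 cube (702.00 mm²), the r=8.5 cylinder at (6.5, 13) partially overlaps it — only the 194.70 mm² overlap (of its 204.35 mm²) is removed, clipping the outline — area = 507.30 mm²; the cube at (15.5, 14.5) is present — its section is the full 24.5×6.5 rectangle (area 159.25 mm²); Taking the first minus the rest: starting from that combined region (507.30 mm²), the 24.5×6.5 cube at (15.5, 14.5) partially overlaps it — only the 74.75 mm² overlap (of its 159.25 mm²) is removed, clipping the outline — area = 432.55 mm². So its area = 432.55 mm². Layer 43 is larger (432.55 vs 385.47 mm²).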